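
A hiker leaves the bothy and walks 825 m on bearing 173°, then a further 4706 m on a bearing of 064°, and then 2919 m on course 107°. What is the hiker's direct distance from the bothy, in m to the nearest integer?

Leg 1 (173°, 825 m): east 825 sin 173° = 100.54, north 825 cos 173° = -818.85
Leg 2 (064°, 4706 m): east 4706 sin 64° = 4229.72, north 4706 cos 64° = 2062.97
Leg 3 (107°, 2919 m): east 2919 sin 107° = 2791.45, north 2919 cos 107° = -853.43
Net: 7121.72 east, 390.69 north. Distance = √((7121.72)² + (390.69)²) = 7132.429 m.

7132 m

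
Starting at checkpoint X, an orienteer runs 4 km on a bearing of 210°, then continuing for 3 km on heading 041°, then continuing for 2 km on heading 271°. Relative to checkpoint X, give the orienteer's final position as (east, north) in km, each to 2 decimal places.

Leg 1 (210°, 4 km): east 4 sin 210° = -2.00, north 4 cos 210° = -3.46
Leg 2 (041°, 3 km): east 3 sin 41° = 1.97, north 3 cos 41° = 2.26
Leg 3 (271°, 2 km): east 2 sin 271° = -2.00, north 2 cos 271° = 0.03
Summing: -2.03 km east, -1.17 km north → (-2.03, -1.17).

(-2.03, -1.17)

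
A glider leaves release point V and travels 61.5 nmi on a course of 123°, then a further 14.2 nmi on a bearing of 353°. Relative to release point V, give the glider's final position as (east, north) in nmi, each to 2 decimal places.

(49.85, -19.40)

Leg 1 (123°, 61.5 nmi): east 61.5 sin 123° = 51.58, north 61.5 cos 123° = -33.50
Leg 2 (353°, 14.2 nmi): east 14.2 sin 353° = -1.73, north 14.2 cos 353° = 14.09
Summing: 49.85 nmi east, -19.40 nmi north → (49.85, -19.40).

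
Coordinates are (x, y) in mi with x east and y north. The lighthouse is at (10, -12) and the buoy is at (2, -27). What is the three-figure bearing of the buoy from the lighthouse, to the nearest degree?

208°

Δeast = 2 − 10 = -8.00; Δnorth = -27 − -12 = -15.00.
Bearing = atan2(Δeast, Δnorth) mod 360° = 208.07° ≈ 208°.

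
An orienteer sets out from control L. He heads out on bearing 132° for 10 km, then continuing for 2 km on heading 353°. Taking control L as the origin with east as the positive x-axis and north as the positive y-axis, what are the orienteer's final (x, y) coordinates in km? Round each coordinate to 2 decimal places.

(7.19, -4.71)

Leg 1 (132°, 10 km): east 10 sin 132° = 7.43, north 10 cos 132° = -6.69
Leg 2 (353°, 2 km): east 2 sin 353° = -0.24, north 2 cos 353° = 1.99
Summing: 7.19 km east, -4.71 km north → (7.19, -4.71).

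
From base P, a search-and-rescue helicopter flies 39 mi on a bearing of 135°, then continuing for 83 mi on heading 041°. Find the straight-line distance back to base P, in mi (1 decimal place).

89.2 mi

Leg 1 (135°, 39 mi): east 39 sin 135° = 27.58, north 39 cos 135° = -27.58
Leg 2 (041°, 83 mi): east 83 sin 41° = 54.45, north 83 cos 41° = 62.64
Net: 82.03 east, 35.06 north. Distance = √((82.03)² + (35.06)²) = 89.210 mi.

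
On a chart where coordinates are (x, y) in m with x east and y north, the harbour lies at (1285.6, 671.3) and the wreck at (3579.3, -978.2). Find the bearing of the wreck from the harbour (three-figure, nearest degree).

126°

Δeast = 3579.3 − 1285.6 = 2293.70; Δnorth = -978.2 − 671.3 = -1649.50.
Bearing = atan2(Δeast, Δnorth) mod 360° = 125.72° ≈ 126°.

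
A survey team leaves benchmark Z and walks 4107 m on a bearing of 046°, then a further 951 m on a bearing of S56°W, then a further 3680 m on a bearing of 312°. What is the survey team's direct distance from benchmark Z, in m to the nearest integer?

4817 m

Leg 1 (046°, 4107 m): east 4107 sin 46° = 2954.33, north 4107 cos 46° = 2852.96
Leg 2 (S56°W, 951 m): east 951 sin 236° = -788.41, north 951 cos 236° = -531.79
Leg 3 (312°, 3680 m): east 3680 sin 312° = -2734.77, north 3680 cos 312° = 2462.40
Net: -568.86 east, 4783.57 north. Distance = √((-568.86)² + (4783.57)²) = 4817.276 m.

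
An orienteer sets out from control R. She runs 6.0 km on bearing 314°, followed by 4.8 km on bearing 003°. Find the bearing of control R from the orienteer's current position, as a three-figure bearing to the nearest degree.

156°

Leg 1 (314°, 6.0 km): east 6.0 sin 314° = -4.32, north 6.0 cos 314° = 4.17
Leg 2 (003°, 4.8 km): east 4.8 sin 3° = 0.25, north 4.8 cos 3° = 4.79
Net displacement: -4.06 east, 8.96 north. Direction back to start is (4.06, -8.96): bearing = atan2(4.06, -8.96) mod 360° = 155.60° ≈ 156°.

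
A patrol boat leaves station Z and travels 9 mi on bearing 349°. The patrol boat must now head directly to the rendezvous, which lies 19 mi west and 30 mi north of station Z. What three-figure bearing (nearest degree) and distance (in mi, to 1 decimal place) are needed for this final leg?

321°, 27.3 mi

Leg 1 (349°, 9 mi): east 9 sin 349° = -1.72, north 9 cos 349° = 8.83
Current position: (-1.72, 8.83). Target: (-19, 30). Remaining: Δeast = -17.28, Δnorth = 21.17.
Bearing = atan2(-17.28, 21.17) mod 360° = 320.77°; distance = √((-17.28)² + (21.17)²) = 27.325 mi.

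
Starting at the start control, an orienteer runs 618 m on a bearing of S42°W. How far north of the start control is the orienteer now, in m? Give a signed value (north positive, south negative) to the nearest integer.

-459 m

Leg 1 (S42°W, 618 m): east 618 sin 222° = -413.52, north 618 cos 222° = -459.26
Net north component: -459.26 m.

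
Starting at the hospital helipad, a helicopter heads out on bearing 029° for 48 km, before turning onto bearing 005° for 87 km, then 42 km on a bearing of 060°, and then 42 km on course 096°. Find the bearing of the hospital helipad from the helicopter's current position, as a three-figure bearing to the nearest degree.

Leg 1 (029°, 48 km): east 48 sin 29° = 23.27, north 48 cos 29° = 41.98
Leg 2 (005°, 87 km): east 87 sin 5° = 7.58, north 87 cos 5° = 86.67
Leg 3 (060°, 42 km): east 42 sin 60° = 36.37, north 42 cos 60° = 21.00
Leg 4 (096°, 42 km): east 42 sin 96° = 41.77, north 42 cos 96° = -4.39
Net displacement: 109.00 east, 145.26 north. Direction back to start is (-109.00, -145.26): bearing = atan2(-109.00, -145.26) mod 360° = 216.88° ≈ 217°.

217°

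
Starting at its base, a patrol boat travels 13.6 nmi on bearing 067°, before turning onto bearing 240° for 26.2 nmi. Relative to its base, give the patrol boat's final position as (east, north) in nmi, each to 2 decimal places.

(-10.17, -7.79)

Leg 1 (067°, 13.6 nmi): east 13.6 sin 67° = 12.52, north 13.6 cos 67° = 5.31
Leg 2 (240°, 26.2 nmi): east 26.2 sin 240° = -22.69, north 26.2 cos 240° = -13.10
Summing: -10.17 nmi east, -7.79 nmi north → (-10.17, -7.79).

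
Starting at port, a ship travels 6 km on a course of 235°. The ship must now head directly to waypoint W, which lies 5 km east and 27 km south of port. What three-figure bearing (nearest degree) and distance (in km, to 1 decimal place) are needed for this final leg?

157°, 25.6 km

Leg 1 (235°, 6 km): east 6 sin 235° = -4.91, north 6 cos 235° = -3.44
Current position: (-4.91, -3.44). Target: (5, -27). Remaining: Δeast = 9.91, Δnorth = -23.56.
Bearing = atan2(9.91, -23.56) mod 360° = 157.18°; distance = √((9.91)² + (-23.56)²) = 25.560 km.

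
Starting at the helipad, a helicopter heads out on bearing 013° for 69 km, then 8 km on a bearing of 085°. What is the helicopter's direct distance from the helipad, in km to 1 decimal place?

71.9 km

Leg 1 (013°, 69 km): east 69 sin 13° = 15.52, north 69 cos 13° = 67.23
Leg 2 (085°, 8 km): east 8 sin 85° = 7.97, north 8 cos 85° = 0.70
Net: 23.49 east, 67.93 north. Distance = √((23.49)² + (67.93)²) = 71.876 km.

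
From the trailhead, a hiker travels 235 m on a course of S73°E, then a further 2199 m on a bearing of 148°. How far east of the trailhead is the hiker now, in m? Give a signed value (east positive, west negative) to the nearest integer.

1390 m

Leg 1 (S73°E, 235 m): east 235 sin 107° = 224.73, north 235 cos 107° = -68.71
Leg 2 (148°, 2199 m): east 2199 sin 148° = 1165.29, north 2199 cos 148° = -1864.86
Net east component: 1390.02 m.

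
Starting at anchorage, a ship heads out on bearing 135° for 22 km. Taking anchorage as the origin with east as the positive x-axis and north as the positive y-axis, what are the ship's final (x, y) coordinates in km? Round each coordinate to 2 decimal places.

(15.56, -15.56)

Leg 1 (135°, 22 km): east 22 sin 135° = 15.56, north 22 cos 135° = -15.56
Summing: 15.56 km east, -15.56 km north → (15.56, -15.56).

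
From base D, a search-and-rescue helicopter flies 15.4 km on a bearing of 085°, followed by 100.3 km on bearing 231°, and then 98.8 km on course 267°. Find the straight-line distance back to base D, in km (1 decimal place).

174.6 km

Leg 1 (085°, 15.4 km): east 15.4 sin 85° = 15.34, north 15.4 cos 85° = 1.34
Leg 2 (231°, 100.3 km): east 100.3 sin 231° = -77.95, north 100.3 cos 231° = -63.12
Leg 3 (267°, 98.8 km): east 98.8 sin 267° = -98.66, north 98.8 cos 267° = -5.17
Net: -161.27 east, -66.95 north. Distance = √((-161.27)² + (-66.95)²) = 174.615 km.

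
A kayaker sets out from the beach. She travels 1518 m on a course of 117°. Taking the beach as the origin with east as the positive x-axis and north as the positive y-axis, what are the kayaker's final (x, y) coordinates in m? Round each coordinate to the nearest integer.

(1353, -689)

Leg 1 (117°, 1518 m): east 1518 sin 117° = 1352.55, north 1518 cos 117° = -689.16
Summing: 1352.55 m east, -689.16 m north → (1353, -689).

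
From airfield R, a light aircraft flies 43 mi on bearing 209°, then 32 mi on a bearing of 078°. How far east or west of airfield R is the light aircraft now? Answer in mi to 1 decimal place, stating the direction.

10.5 mi east

Leg 1 (209°, 43 mi): east 43 sin 209° = -20.85, north 43 cos 209° = -37.61
Leg 2 (078°, 32 mi): east 32 sin 78° = 31.30, north 32 cos 78° = 6.65
Net east component: 10.45 mi.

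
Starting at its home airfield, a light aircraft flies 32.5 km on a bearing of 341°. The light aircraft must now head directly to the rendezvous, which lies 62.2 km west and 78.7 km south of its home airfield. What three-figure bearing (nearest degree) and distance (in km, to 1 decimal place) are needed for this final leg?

Leg 1 (341°, 32.5 km): east 32.5 sin 341° = -10.58, north 32.5 cos 341° = 30.73
Current position: (-10.58, 30.73). Target: (-62.2, -78.7). Remaining: Δeast = -51.62, Δnorth = -109.43.
Bearing = atan2(-51.62, -109.43) mod 360° = 205.25°; distance = √((-51.62)² + (-109.43)²) = 120.993 km.

205°, 121.0 km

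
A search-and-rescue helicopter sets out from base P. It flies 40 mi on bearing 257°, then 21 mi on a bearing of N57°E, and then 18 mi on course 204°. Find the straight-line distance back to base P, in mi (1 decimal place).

31.9 mi

Leg 1 (257°, 40 mi): east 40 sin 257° = -38.97, north 40 cos 257° = -9.00
Leg 2 (N57°E, 21 mi): east 21 sin 57° = 17.61, north 21 cos 57° = 11.44
Leg 3 (204°, 18 mi): east 18 sin 204° = -7.32, north 18 cos 204° = -16.44
Net: -28.68 east, -14.00 north. Distance = √((-28.68)² + (-14.00)²) = 31.920 mi.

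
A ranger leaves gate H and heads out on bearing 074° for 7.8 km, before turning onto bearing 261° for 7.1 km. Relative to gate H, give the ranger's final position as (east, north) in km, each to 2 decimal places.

Leg 1 (074°, 7.8 km): east 7.8 sin 74° = 7.50, north 7.8 cos 74° = 2.15
Leg 2 (261°, 7.1 km): east 7.1 sin 261° = -7.01, north 7.1 cos 261° = -1.11
Summing: 0.49 km east, 1.04 km north → (0.49, 1.04).

(0.49, 1.04)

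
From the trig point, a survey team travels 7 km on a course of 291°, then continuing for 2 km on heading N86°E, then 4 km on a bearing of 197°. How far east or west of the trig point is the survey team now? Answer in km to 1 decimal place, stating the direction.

Leg 1 (291°, 7 km): east 7 sin 291° = -6.54, north 7 cos 291° = 2.51
Leg 2 (N86°E, 2 km): east 2 sin 86° = 2.00, north 2 cos 86° = 0.14
Leg 3 (197°, 4 km): east 4 sin 197° = -1.17, north 4 cos 197° = -3.83
Net east component: -5.71 km.

5.7 km west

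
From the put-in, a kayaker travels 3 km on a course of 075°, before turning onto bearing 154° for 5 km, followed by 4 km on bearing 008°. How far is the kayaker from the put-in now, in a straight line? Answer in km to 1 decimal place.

Leg 1 (075°, 3 km): east 3 sin 75° = 2.90, north 3 cos 75° = 0.78
Leg 2 (154°, 5 km): east 5 sin 154° = 2.19, north 5 cos 154° = -4.49
Leg 3 (008°, 4 km): east 4 sin 8° = 0.56, north 4 cos 8° = 3.96
Net: 5.65 east, 0.24 north. Distance = √((5.65)² + (0.24)²) = 5.652 km.

5.7 km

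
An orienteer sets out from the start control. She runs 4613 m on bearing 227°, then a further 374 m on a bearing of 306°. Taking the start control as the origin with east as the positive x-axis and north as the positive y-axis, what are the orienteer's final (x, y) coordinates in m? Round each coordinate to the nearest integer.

Leg 1 (227°, 4613 m): east 4613 sin 227° = -3373.73, north 4613 cos 227° = -3146.06
Leg 2 (306°, 374 m): east 374 sin 306° = -302.57, north 374 cos 306° = 219.83
Summing: -3676.31 m east, -2926.23 m north → (-3676, -2926).

(-3676, -2926)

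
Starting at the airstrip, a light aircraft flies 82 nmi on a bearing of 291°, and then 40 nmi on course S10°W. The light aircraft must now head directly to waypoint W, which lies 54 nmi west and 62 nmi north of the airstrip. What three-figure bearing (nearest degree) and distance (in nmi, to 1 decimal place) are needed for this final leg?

022°, 77.8 nmi

Leg 1 (291°, 82 nmi): east 82 sin 291° = -76.55, north 82 cos 291° = 29.39
Leg 2 (S10°W, 40 nmi): east 40 sin 190° = -6.95, north 40 cos 190° = -39.39
Current position: (-83.50, -10.01). Target: (-54, 62). Remaining: Δeast = 29.50, Δnorth = 72.01.
Bearing = atan2(29.50, 72.01) mod 360° = 22.28°; distance = √((29.50)² + (72.01)²) = 77.815 nmi.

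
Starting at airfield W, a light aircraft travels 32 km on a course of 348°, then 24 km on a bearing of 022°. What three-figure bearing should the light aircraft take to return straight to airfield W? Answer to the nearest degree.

182°

Leg 1 (348°, 32 km): east 32 sin 348° = -6.65, north 32 cos 348° = 31.30
Leg 2 (022°, 24 km): east 24 sin 22° = 8.99, north 24 cos 22° = 22.25
Net displacement: 2.34 east, 53.55 north. Direction back to start is (-2.34, -53.55): bearing = atan2(-2.34, -53.55) mod 360° = 182.50° ≈ 182°.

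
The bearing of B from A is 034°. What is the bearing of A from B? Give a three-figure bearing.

214°

Back-bearing = 034° + 180° = 214°.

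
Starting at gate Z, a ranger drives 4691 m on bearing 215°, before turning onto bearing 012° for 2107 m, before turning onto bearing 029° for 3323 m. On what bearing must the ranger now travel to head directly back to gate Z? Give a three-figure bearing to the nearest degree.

Leg 1 (215°, 4691 m): east 4691 sin 215° = -2690.65, north 4691 cos 215° = -3842.64
Leg 2 (012°, 2107 m): east 2107 sin 12° = 438.07, north 2107 cos 12° = 2060.96
Leg 3 (029°, 3323 m): east 3323 sin 29° = 1611.02, north 3323 cos 29° = 2906.36
Net displacement: -641.55 east, 1124.68 north. Direction back to start is (641.55, -1124.68): bearing = atan2(641.55, -1124.68) mod 360° = 150.30° ≈ 150°.

150°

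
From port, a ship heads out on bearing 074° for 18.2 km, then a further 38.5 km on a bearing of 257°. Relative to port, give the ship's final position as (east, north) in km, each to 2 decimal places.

Leg 1 (074°, 18.2 km): east 18.2 sin 74° = 17.49, north 18.2 cos 74° = 5.02
Leg 2 (257°, 38.5 km): east 38.5 sin 257° = -37.51, north 38.5 cos 257° = -8.66
Summing: -20.02 km east, -3.64 km north → (-20.02, -3.64).

(-20.02, -3.64)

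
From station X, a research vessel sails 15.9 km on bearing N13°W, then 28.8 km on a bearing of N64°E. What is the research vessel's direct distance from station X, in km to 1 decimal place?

Leg 1 (N13°W, 15.9 km): east 15.9 sin 347° = -3.58, north 15.9 cos 347° = 15.49
Leg 2 (N64°E, 28.8 km): east 28.8 sin 64° = 25.89, north 28.8 cos 64° = 12.63
Net: 22.31 east, 28.12 north. Distance = √((22.31)² + (28.12)²) = 35.892 km.

35.9 km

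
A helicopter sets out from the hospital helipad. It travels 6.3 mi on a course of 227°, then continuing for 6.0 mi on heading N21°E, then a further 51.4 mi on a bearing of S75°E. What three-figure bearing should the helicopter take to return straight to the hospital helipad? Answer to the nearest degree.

284°

Leg 1 (227°, 6.3 mi): east 6.3 sin 227° = -4.61, north 6.3 cos 227° = -4.30
Leg 2 (N21°E, 6.0 mi): east 6.0 sin 21° = 2.15, north 6.0 cos 21° = 5.60
Leg 3 (S75°E, 51.4 mi): east 51.4 sin 105° = 49.65, north 51.4 cos 105° = -13.30
Net displacement: 47.19 east, -12.00 north. Direction back to start is (-47.19, 12.00): bearing = atan2(-47.19, 12.00) mod 360° = 284.27° ≈ 284°.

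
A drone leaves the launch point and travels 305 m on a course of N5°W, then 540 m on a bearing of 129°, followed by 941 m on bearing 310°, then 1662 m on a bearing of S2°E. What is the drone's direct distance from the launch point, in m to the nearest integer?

1125 m

Leg 1 (N5°W, 305 m): east 305 sin 355° = -26.58, north 305 cos 355° = 303.84
Leg 2 (129°, 540 m): east 540 sin 129° = 419.66, north 540 cos 129° = -339.83
Leg 3 (310°, 941 m): east 941 sin 310° = -720.85, north 941 cos 310° = 604.86
Leg 4 (S2°E, 1662 m): east 1662 sin 178° = 58.00, north 1662 cos 178° = -1660.99
Net: -269.77 east, -1092.12 north. Distance = √((-269.77)² + (-1092.12)²) = 1124.943 m.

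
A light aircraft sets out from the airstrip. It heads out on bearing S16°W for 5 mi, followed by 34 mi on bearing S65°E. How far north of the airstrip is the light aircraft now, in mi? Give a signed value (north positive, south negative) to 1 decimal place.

Leg 1 (S16°W, 5 mi): east 5 sin 196° = -1.38, north 5 cos 196° = -4.81
Leg 2 (S65°E, 34 mi): east 34 sin 115° = 30.81, north 34 cos 115° = -14.37
Net north component: -19.18 mi.

-19.2 mi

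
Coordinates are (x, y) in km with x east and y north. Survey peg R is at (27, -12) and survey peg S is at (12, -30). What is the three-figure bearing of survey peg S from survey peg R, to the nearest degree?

Δeast = 12 − 27 = -15.00; Δnorth = -30 − -12 = -18.00.
Bearing = atan2(Δeast, Δnorth) mod 360° = 219.81° ≈ 220°.

220°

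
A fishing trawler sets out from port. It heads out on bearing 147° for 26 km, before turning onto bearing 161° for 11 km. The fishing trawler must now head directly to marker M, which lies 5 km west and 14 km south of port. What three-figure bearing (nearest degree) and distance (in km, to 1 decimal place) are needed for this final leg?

309°, 29.1 km

Leg 1 (147°, 26 km): east 26 sin 147° = 14.16, north 26 cos 147° = -21.81
Leg 2 (161°, 11 km): east 11 sin 161° = 3.58, north 11 cos 161° = -10.40
Current position: (17.74, -32.21). Target: (-5, -14). Remaining: Δeast = -22.74, Δnorth = 18.21.
Bearing = atan2(-22.74, 18.21) mod 360° = 308.68°; distance = √((-22.74)² + (18.21)²) = 29.132 km.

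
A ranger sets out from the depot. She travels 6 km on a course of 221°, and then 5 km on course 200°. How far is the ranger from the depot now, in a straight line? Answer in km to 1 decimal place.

10.8 km

Leg 1 (221°, 6 km): east 6 sin 221° = -3.94, north 6 cos 221° = -4.53
Leg 2 (200°, 5 km): east 5 sin 200° = -1.71, north 5 cos 200° = -4.70
Net: -5.65 east, -9.23 north. Distance = √((-5.65)² + (-9.23)²) = 10.817 km.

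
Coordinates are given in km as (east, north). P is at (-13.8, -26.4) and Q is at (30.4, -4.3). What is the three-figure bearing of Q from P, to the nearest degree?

Δeast = 30.4 − -13.8 = 44.20; Δnorth = -4.3 − -26.4 = 22.10.
Bearing = atan2(Δeast, Δnorth) mod 360° = 63.43° ≈ 063°.

063°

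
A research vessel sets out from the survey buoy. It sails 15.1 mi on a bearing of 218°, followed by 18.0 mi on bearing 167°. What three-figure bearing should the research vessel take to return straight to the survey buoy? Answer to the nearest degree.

Leg 1 (218°, 15.1 mi): east 15.1 sin 218° = -9.30, north 15.1 cos 218° = -11.90
Leg 2 (167°, 18.0 mi): east 18.0 sin 167° = 4.05, north 18.0 cos 167° = -17.54
Net displacement: -5.25 east, -29.44 north. Direction back to start is (5.25, 29.44): bearing = atan2(5.25, 29.44) mod 360° = 10.11° ≈ 010°.

010°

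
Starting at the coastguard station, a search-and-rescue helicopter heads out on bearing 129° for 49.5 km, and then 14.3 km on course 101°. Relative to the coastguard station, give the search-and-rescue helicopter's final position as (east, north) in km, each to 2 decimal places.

(52.51, -33.88)

Leg 1 (129°, 49.5 km): east 49.5 sin 129° = 38.47, north 49.5 cos 129° = -31.15
Leg 2 (101°, 14.3 km): east 14.3 sin 101° = 14.04, north 14.3 cos 101° = -2.73
Summing: 52.51 km east, -33.88 km north → (52.51, -33.88).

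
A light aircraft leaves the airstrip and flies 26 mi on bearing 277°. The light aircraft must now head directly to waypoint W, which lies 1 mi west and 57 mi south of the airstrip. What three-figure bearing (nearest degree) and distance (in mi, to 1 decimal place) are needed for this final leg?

Leg 1 (277°, 26 mi): east 26 sin 277° = -25.81, north 26 cos 277° = 3.17
Current position: (-25.81, 3.17). Target: (-1, -57). Remaining: Δeast = 24.81, Δnorth = -60.17.
Bearing = atan2(24.81, -60.17) mod 360° = 157.59°; distance = √((24.81)² + (-60.17)²) = 65.082 mi.

158°, 65.1 mi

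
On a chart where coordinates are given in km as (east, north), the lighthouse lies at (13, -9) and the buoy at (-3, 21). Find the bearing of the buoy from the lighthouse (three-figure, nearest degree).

332°

Δeast = -3 − 13 = -16.00; Δnorth = 21 − -9 = 30.00.
Bearing = atan2(Δeast, Δnorth) mod 360° = 331.93° ≈ 332°.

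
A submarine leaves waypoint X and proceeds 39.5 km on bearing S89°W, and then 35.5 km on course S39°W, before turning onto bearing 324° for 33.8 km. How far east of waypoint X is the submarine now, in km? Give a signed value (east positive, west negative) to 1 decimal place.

-81.7 km

Leg 1 (S89°W, 39.5 km): east 39.5 sin 269° = -39.49, north 39.5 cos 269° = -0.69
Leg 2 (S39°W, 35.5 km): east 35.5 sin 219° = -22.34, north 35.5 cos 219° = -27.59
Leg 3 (324°, 33.8 km): east 33.8 sin 324° = -19.87, north 33.8 cos 324° = 27.34
Net east component: -81.70 km.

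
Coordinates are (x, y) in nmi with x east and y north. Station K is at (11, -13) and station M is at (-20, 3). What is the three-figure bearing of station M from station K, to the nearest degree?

297°

Δeast = -20 − 11 = -31.00; Δnorth = 3 − -13 = 16.00.
Bearing = atan2(Δeast, Δnorth) mod 360° = 297.30° ≈ 297°.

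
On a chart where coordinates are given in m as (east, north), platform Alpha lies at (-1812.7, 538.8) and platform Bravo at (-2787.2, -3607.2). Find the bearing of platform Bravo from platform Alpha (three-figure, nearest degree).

Δeast = -2787.2 − -1812.7 = -974.50; Δnorth = -3607.2 − 538.8 = -4146.00.
Bearing = atan2(Δeast, Δnorth) mod 360° = 193.23° ≈ 193°.

193°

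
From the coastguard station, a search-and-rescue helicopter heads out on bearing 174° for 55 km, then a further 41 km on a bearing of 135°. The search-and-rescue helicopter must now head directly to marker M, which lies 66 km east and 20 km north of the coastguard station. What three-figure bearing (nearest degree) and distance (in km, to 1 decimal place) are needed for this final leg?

017°, 108.3 km

Leg 1 (174°, 55 km): east 55 sin 174° = 5.75, north 55 cos 174° = -54.70
Leg 2 (135°, 41 km): east 41 sin 135° = 28.99, north 41 cos 135° = -28.99
Current position: (34.74, -83.69). Target: (66, 20). Remaining: Δeast = 31.26, Δnorth = 103.69.
Bearing = atan2(31.26, 103.69) mod 360° = 16.78°; distance = √((31.26)² + (103.69)²) = 108.300 km.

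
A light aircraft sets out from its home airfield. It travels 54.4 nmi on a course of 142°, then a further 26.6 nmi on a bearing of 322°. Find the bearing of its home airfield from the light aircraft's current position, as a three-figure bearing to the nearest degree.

Leg 1 (142°, 54.4 nmi): east 54.4 sin 142° = 33.49, north 54.4 cos 142° = -42.87
Leg 2 (322°, 26.6 nmi): east 26.6 sin 322° = -16.38, north 26.6 cos 322° = 20.96
Net displacement: 17.12 east, -21.91 north. Direction back to start is (-17.12, 21.91): bearing = atan2(-17.12, 21.91) mod 360° = 322.00° ≈ 322°.

322°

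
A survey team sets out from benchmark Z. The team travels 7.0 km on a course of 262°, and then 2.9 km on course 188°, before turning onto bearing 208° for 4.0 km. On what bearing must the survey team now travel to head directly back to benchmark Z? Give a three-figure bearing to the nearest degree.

Leg 1 (262°, 7.0 km): east 7.0 sin 262° = -6.93, north 7.0 cos 262° = -0.97
Leg 2 (188°, 2.9 km): east 2.9 sin 188° = -0.40, north 2.9 cos 188° = -2.87
Leg 3 (208°, 4.0 km): east 4.0 sin 208° = -1.88, north 4.0 cos 208° = -3.53
Net displacement: -9.21 east, -7.38 north. Direction back to start is (9.21, 7.38): bearing = atan2(9.21, 7.38) mod 360° = 51.31° ≈ 051°.

051°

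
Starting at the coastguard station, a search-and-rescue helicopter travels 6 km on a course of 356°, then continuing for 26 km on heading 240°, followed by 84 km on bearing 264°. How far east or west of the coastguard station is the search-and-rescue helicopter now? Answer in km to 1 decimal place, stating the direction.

106.5 km west

Leg 1 (356°, 6 km): east 6 sin 356° = -0.42, north 6 cos 356° = 5.99
Leg 2 (240°, 26 km): east 26 sin 240° = -22.52, north 26 cos 240° = -13.00
Leg 3 (264°, 84 km): east 84 sin 264° = -83.54, north 84 cos 264° = -8.78
Net east component: -106.48 km.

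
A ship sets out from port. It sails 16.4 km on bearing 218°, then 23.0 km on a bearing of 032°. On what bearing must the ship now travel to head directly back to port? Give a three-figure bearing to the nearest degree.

Leg 1 (218°, 16.4 km): east 16.4 sin 218° = -10.10, north 16.4 cos 218° = -12.92
Leg 2 (032°, 23.0 km): east 23.0 sin 32° = 12.19, north 23.0 cos 32° = 19.51
Net displacement: 2.09 east, 6.58 north. Direction back to start is (-2.09, -6.58): bearing = atan2(-2.09, -6.58) mod 360° = 197.63° ≈ 198°.

198°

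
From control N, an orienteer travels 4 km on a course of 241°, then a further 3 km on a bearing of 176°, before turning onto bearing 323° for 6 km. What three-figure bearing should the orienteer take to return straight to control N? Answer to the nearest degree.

Leg 1 (241°, 4 km): east 4 sin 241° = -3.50, north 4 cos 241° = -1.94
Leg 2 (176°, 3 km): east 3 sin 176° = 0.21, north 3 cos 176° = -2.99
Leg 3 (323°, 6 km): east 6 sin 323° = -3.61, north 6 cos 323° = 4.79
Net displacement: -6.90 east, -0.14 north. Direction back to start is (6.90, 0.14): bearing = atan2(6.90, 0.14) mod 360° = 88.84° ≈ 089°.

089°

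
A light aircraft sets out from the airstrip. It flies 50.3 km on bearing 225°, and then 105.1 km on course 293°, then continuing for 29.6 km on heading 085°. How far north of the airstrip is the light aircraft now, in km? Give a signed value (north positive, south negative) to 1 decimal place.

Leg 1 (225°, 50.3 km): east 50.3 sin 225° = -35.57, north 50.3 cos 225° = -35.57
Leg 2 (293°, 105.1 km): east 105.1 sin 293° = -96.75, north 105.1 cos 293° = 41.07
Leg 3 (085°, 29.6 km): east 29.6 sin 85° = 29.49, north 29.6 cos 85° = 2.58
Net north component: 8.08 km.

8.1 km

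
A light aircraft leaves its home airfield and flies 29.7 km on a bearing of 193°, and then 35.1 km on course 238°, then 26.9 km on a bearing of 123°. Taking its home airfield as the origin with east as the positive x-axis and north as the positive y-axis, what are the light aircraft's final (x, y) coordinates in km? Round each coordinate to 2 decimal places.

Leg 1 (193°, 29.7 km): east 29.7 sin 193° = -6.68, north 29.7 cos 193° = -28.94
Leg 2 (238°, 35.1 km): east 35.1 sin 238° = -29.77, north 35.1 cos 238° = -18.60
Leg 3 (123°, 26.9 km): east 26.9 sin 123° = 22.56, north 26.9 cos 123° = -14.65
Summing: -13.89 km east, -62.19 km north → (-13.89, -62.19).

(-13.89, -62.19)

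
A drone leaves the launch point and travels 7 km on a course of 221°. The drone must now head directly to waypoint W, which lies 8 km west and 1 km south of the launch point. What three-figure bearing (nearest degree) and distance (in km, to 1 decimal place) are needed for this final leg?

Leg 1 (221°, 7 km): east 7 sin 221° = -4.59, north 7 cos 221° = -5.28
Current position: (-4.59, -5.28). Target: (-8, -1). Remaining: Δeast = -3.41, Δnorth = 4.28.
Bearing = atan2(-3.41, 4.28) mod 360° = 321.49°; distance = √((-3.41)² + (4.28)²) = 5.473 km.

321°, 5.5 km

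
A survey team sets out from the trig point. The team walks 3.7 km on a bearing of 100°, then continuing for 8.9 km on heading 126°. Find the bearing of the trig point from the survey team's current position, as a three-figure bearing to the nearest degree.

298°

Leg 1 (100°, 3.7 km): east 3.7 sin 100° = 3.64, north 3.7 cos 100° = -0.64
Leg 2 (126°, 8.9 km): east 8.9 sin 126° = 7.20, north 8.9 cos 126° = -5.23
Net displacement: 10.84 east, -5.87 north. Direction back to start is (-10.84, 5.87): bearing = atan2(-10.84, 5.87) mod 360° = 298.44° ≈ 298°.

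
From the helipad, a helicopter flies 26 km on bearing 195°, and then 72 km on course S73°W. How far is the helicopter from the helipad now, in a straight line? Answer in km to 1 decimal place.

Leg 1 (195°, 26 km): east 26 sin 195° = -6.73, north 26 cos 195° = -25.11
Leg 2 (S73°W, 72 km): east 72 sin 253° = -68.85, north 72 cos 253° = -21.05
Net: -75.58 east, -46.16 north. Distance = √((-75.58)² + (-46.16)²) = 88.566 km.

88.6 km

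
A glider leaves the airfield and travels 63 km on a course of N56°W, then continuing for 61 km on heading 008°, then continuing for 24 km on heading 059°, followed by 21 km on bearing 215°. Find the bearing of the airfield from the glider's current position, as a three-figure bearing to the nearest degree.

Leg 1 (N56°W, 63 km): east 63 sin 304° = -52.23, north 63 cos 304° = 35.23
Leg 2 (008°, 61 km): east 61 sin 8° = 8.49, north 61 cos 8° = 60.41
Leg 3 (059°, 24 km): east 24 sin 59° = 20.57, north 24 cos 59° = 12.36
Leg 4 (215°, 21 km): east 21 sin 215° = -12.05, north 21 cos 215° = -17.20
Net displacement: -35.21 east, 90.79 north. Direction back to start is (35.21, -90.79): bearing = atan2(35.21, -90.79) mod 360° = 158.80° ≈ 159°.

159°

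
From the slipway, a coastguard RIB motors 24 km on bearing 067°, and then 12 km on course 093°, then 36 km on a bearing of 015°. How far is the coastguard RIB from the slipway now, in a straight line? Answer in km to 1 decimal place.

61.5 km

Leg 1 (067°, 24 km): east 24 sin 67° = 22.09, north 24 cos 67° = 9.38
Leg 2 (093°, 12 km): east 12 sin 93° = 11.98, north 12 cos 93° = -0.63
Leg 3 (015°, 36 km): east 36 sin 15° = 9.32, north 36 cos 15° = 34.77
Net: 43.39 east, 43.52 north. Distance = √((43.39)² + (43.52)²) = 61.459 km.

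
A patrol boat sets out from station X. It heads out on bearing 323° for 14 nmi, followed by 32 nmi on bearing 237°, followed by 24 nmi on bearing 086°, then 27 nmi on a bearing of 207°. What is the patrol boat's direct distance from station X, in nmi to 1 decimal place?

37.1 nmi

Leg 1 (323°, 14 nmi): east 14 sin 323° = -8.43, north 14 cos 323° = 11.18
Leg 2 (237°, 32 nmi): east 32 sin 237° = -26.84, north 32 cos 237° = -17.43
Leg 3 (086°, 24 nmi): east 24 sin 86° = 23.94, north 24 cos 86° = 1.67
Leg 4 (207°, 27 nmi): east 27 sin 207° = -12.26, north 27 cos 207° = -24.06
Net: -23.58 east, -28.63 north. Distance = √((-23.58)² + (-28.63)²) = 37.090 nmi.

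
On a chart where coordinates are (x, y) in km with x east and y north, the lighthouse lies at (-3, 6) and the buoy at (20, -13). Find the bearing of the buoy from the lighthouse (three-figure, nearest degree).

130°

Δeast = 20 − -3 = 23.00; Δnorth = -13 − 6 = -19.00.
Bearing = atan2(Δeast, Δnorth) mod 360° = 129.56° ≈ 130°.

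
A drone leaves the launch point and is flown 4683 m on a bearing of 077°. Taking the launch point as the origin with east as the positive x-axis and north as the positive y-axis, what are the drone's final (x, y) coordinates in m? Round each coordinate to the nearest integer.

(4563, 1053)

Leg 1 (077°, 4683 m): east 4683 sin 77° = 4562.98, north 4683 cos 77° = 1053.45
Summing: 4562.98 m east, 1053.45 m north → (4563, 1053).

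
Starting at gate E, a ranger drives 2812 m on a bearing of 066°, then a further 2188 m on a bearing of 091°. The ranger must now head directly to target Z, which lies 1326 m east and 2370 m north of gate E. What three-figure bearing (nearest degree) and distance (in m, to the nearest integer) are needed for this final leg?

Leg 1 (066°, 2812 m): east 2812 sin 66° = 2568.89, north 2812 cos 66° = 1143.74
Leg 2 (091°, 2188 m): east 2188 sin 91° = 2187.67, north 2188 cos 91° = -38.19
Current position: (4756.56, 1105.56). Target: (1326, 2370). Remaining: Δeast = -3430.56, Δnorth = 1264.44.
Bearing = atan2(-3430.56, 1264.44) mod 360° = 290.23°; distance = √((-3430.56)² + (1264.44)²) = 3656.164 m.

290°, 3656 m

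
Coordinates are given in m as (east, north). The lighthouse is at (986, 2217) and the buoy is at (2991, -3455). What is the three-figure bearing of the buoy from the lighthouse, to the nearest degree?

Δeast = 2991 − 986 = 2005.00; Δnorth = -3455 − 2217 = -5672.00.
Bearing = atan2(Δeast, Δnorth) mod 360° = 160.53° ≈ 161°.

161°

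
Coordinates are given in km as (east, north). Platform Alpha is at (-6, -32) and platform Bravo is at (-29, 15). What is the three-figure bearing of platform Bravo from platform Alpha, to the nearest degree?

Δeast = -29 − -6 = -23.00; Δnorth = 15 − -32 = 47.00.
Bearing = atan2(Δeast, Δnorth) mod 360° = 333.92° ≈ 334°.

334°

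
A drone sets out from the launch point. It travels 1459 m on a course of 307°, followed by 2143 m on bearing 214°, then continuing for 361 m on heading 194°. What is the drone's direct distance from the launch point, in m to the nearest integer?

2751 m

Leg 1 (307°, 1459 m): east 1459 sin 307° = -1165.21, north 1459 cos 307° = 878.05
Leg 2 (214°, 2143 m): east 2143 sin 214° = -1198.35, north 2143 cos 214° = -1776.63
Leg 3 (194°, 361 m): east 361 sin 194° = -87.33, north 361 cos 194° = -350.28
Net: -2450.89 east, -1248.86 north. Distance = √((-2450.89)² + (-1248.86)²) = 2750.731 m.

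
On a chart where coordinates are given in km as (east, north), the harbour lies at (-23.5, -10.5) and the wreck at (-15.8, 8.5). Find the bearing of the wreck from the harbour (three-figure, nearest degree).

022°

Δeast = -15.8 − -23.5 = 7.70; Δnorth = 8.5 − -10.5 = 19.00.
Bearing = atan2(Δeast, Δnorth) mod 360° = 22.06° ≈ 022°.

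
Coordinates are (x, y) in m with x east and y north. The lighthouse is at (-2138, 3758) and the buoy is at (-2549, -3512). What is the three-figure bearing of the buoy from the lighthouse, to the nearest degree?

183°

Δeast = -2549 − -2138 = -411.00; Δnorth = -3512 − 3758 = -7270.00.
Bearing = atan2(Δeast, Δnorth) mod 360° = 183.24° ≈ 183°.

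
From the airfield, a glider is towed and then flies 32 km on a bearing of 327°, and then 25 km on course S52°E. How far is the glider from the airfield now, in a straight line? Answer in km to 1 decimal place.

Leg 1 (327°, 32 km): east 32 sin 327° = -17.43, north 32 cos 327° = 26.84
Leg 2 (S52°E, 25 km): east 25 sin 128° = 19.70, north 25 cos 128° = -15.39
Net: 2.27 east, 11.45 north. Distance = √((2.27)² + (11.45)²) = 11.669 km.

11.7 km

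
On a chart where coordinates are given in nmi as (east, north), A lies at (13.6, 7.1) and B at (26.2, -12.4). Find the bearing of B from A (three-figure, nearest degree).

147°

Δeast = 26.2 − 13.6 = 12.60; Δnorth = -12.4 − 7.1 = -19.50.
Bearing = atan2(Δeast, Δnorth) mod 360° = 147.13° ≈ 147°.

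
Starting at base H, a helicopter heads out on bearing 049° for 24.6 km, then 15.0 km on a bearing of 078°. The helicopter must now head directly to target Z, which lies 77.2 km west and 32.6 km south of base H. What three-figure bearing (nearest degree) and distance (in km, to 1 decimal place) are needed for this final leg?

Leg 1 (049°, 24.6 km): east 24.6 sin 49° = 18.57, north 24.6 cos 49° = 16.14
Leg 2 (078°, 15.0 km): east 15.0 sin 78° = 14.67, north 15.0 cos 78° = 3.12
Current position: (33.24, 19.26). Target: (-77.2, -32.6). Remaining: Δeast = -110.44, Δnorth = -51.86.
Bearing = atan2(-110.44, -51.86) mod 360° = 244.85°; distance = √((-110.44)² + (-51.86)²) = 122.007 km.

245°, 122.0 km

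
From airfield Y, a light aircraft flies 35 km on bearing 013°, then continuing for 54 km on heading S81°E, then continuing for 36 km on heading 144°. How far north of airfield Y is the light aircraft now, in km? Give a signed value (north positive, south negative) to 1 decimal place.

Leg 1 (013°, 35 km): east 35 sin 13° = 7.87, north 35 cos 13° = 34.10
Leg 2 (S81°E, 54 km): east 54 sin 99° = 53.34, north 54 cos 99° = -8.45
Leg 3 (144°, 36 km): east 36 sin 144° = 21.16, north 36 cos 144° = -29.12
Net north component: -3.47 km.

-3.5 km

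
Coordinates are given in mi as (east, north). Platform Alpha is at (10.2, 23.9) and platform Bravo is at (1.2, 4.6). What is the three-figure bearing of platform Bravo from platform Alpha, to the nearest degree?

Δeast = 1.2 − 10.2 = -9.00; Δnorth = 4.6 − 23.9 = -19.30.
Bearing = atan2(Δeast, Δnorth) mod 360° = 205.00° ≈ 205°.

205°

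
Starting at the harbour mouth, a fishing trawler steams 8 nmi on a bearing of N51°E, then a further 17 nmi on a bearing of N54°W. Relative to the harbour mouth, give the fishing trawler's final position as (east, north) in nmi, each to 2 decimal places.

(-7.54, 15.03)

Leg 1 (N51°E, 8 nmi): east 8 sin 51° = 6.22, north 8 cos 51° = 5.03
Leg 2 (N54°W, 17 nmi): east 17 sin 306° = -13.75, north 17 cos 306° = 9.99
Summing: -7.54 nmi east, 15.03 nmi north → (-7.54, 15.03).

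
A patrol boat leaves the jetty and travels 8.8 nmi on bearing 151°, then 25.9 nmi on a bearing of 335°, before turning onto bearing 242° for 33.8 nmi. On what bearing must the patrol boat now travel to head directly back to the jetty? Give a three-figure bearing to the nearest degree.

Leg 1 (151°, 8.8 nmi): east 8.8 sin 151° = 4.27, north 8.8 cos 151° = -7.70
Leg 2 (335°, 25.9 nmi): east 25.9 sin 335° = -10.95, north 25.9 cos 335° = 23.47
Leg 3 (242°, 33.8 nmi): east 33.8 sin 242° = -29.84, north 33.8 cos 242° = -15.87
Net displacement: -36.52 east, -0.09 north. Direction back to start is (36.52, 0.09): bearing = atan2(36.52, 0.09) mod 360° = 89.86° ≈ 090°.

090°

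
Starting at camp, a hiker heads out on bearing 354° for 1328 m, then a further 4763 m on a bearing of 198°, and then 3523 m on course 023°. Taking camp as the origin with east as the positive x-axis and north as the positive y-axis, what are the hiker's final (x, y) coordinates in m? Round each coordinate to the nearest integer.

(-234, 34)

Leg 1 (354°, 1328 m): east 1328 sin 354° = -138.81, north 1328 cos 354° = 1320.73
Leg 2 (198°, 4763 m): east 4763 sin 198° = -1471.85, north 4763 cos 198° = -4529.88
Leg 3 (023°, 3523 m): east 3523 sin 23° = 1376.55, north 3523 cos 23° = 3242.94
Summing: -234.12 m east, 33.78 m north → (-234, 34).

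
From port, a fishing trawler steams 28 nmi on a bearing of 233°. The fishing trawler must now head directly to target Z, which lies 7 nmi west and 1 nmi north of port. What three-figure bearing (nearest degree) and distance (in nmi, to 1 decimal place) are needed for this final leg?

041°, 23.6 nmi

Leg 1 (233°, 28 nmi): east 28 sin 233° = -22.36, north 28 cos 233° = -16.85
Current position: (-22.36, -16.85). Target: (-7, 1). Remaining: Δeast = 15.36, Δnorth = 17.85.
Bearing = atan2(15.36, 17.85) mod 360° = 40.71°; distance = √((15.36)² + (17.85)²) = 23.551 nmi.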